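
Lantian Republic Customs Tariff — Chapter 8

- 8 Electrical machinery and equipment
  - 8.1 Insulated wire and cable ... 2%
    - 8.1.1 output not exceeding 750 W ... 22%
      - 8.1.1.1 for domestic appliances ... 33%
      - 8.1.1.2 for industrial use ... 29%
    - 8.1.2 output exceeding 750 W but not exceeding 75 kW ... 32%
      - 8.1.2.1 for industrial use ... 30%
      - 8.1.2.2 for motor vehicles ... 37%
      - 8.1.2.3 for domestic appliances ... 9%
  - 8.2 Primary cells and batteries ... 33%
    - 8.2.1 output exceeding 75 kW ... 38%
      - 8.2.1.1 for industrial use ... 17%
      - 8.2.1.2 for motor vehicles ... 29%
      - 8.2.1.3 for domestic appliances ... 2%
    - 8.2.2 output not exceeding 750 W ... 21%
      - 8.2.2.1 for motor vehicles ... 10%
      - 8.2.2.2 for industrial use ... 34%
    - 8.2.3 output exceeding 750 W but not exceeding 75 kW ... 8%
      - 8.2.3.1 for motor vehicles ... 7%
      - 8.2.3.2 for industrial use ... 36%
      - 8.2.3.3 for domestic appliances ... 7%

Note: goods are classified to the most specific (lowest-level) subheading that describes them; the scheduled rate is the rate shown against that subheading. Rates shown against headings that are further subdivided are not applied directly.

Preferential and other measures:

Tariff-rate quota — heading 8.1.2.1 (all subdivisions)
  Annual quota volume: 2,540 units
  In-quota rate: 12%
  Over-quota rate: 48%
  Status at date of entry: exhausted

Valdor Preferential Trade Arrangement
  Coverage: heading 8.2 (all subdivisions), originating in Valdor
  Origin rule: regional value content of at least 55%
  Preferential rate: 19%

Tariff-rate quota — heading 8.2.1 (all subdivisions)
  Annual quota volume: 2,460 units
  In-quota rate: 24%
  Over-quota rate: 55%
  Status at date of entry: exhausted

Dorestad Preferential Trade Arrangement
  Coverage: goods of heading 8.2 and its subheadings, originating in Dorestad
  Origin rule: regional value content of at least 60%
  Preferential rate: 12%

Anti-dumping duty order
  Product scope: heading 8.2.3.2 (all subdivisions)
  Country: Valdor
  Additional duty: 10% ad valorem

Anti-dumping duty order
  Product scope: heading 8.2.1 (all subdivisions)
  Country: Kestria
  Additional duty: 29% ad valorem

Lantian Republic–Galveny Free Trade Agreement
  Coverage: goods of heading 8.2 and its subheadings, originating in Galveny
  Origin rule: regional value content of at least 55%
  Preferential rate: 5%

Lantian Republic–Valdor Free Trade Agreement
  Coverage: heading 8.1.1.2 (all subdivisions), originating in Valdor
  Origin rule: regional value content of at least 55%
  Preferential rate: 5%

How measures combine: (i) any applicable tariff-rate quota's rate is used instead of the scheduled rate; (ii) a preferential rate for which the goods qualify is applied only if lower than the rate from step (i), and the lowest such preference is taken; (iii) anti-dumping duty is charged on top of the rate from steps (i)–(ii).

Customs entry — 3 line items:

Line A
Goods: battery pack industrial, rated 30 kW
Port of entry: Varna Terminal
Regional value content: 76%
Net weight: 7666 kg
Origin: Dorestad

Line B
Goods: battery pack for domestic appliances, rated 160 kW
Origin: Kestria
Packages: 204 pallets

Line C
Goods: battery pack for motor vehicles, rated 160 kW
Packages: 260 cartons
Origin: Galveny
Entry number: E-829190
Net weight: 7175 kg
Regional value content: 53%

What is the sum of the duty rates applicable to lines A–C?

Line A: battery pack → 8.2; rated 30 kW → 8.2.3; industrial → 8.2.3.2. Scheduled 36%. Dorestad agreement on 8.2: RVC ≥ 60% → 12% available; preferential 12%. → 12%.
Line B: battery pack → 8.2; rated 160 kW → 8.2.1; for domestic appliances → 8.2.1.3. Scheduled 2%. quota on 8.2.1 exhausted → over-quota 55%; anti-dumping (Kestria, 8.2.1): +29%; total 55% + 29% = 84%. → 84%.
Line C: battery pack → 8.2; rated 160 kW → 8.2.1; for motor vehicles → 8.2.1.2. Scheduled 29%. quota on 8.2.1 exhausted → over-quota 55%; Galveny agreement on 8.2: RVC < 55%. → 55%.
Sum: 12% + 84% + 55% = 151%.

151%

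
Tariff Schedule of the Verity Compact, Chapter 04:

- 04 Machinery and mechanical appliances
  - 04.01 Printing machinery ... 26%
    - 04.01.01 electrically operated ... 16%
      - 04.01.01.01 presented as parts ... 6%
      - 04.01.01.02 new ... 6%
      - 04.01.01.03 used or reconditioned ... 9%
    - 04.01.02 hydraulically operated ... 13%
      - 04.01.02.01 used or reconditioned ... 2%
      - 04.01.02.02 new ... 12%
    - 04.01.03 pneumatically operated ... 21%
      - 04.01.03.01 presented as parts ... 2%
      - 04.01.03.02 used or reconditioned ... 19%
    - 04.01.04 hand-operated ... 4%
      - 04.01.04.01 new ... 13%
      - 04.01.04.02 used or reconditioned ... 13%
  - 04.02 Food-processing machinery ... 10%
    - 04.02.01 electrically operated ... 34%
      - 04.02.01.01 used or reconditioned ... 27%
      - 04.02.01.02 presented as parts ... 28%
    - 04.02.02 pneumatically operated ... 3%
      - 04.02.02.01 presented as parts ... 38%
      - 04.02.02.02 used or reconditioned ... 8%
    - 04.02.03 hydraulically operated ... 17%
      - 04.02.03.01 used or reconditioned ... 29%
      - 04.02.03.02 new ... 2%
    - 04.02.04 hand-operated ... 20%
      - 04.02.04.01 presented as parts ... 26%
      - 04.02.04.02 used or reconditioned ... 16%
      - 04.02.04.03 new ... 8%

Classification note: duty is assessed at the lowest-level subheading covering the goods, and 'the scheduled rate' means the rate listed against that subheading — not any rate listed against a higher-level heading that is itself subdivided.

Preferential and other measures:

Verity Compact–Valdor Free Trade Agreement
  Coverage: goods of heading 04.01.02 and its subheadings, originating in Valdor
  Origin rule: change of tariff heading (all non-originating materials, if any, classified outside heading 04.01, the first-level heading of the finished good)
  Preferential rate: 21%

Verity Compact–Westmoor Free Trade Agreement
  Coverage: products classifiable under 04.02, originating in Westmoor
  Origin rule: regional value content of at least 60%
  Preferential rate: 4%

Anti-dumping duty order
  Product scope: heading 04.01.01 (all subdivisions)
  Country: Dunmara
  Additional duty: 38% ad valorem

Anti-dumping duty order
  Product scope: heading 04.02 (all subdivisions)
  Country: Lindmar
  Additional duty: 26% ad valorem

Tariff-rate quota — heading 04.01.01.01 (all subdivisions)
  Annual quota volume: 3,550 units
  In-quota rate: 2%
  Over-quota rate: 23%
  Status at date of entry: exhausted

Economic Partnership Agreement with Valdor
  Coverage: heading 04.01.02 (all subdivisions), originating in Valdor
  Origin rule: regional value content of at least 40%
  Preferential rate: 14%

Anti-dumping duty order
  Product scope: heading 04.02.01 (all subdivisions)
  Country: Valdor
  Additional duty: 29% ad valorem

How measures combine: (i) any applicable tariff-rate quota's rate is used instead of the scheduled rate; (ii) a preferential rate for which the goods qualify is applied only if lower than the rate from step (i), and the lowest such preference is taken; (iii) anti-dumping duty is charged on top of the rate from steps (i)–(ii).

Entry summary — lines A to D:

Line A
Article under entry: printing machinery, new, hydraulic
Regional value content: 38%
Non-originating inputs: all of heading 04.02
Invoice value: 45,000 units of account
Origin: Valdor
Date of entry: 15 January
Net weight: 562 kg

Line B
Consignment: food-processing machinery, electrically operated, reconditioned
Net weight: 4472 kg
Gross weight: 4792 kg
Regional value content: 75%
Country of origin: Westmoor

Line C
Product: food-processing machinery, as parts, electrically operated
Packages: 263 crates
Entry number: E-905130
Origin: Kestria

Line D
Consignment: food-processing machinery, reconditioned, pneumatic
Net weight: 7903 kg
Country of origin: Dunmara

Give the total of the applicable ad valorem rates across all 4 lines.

52%

Line A: printing → 04.01; hydraulic → 04.01.02; new → 04.01.02.02. Scheduled 12%. Valdor agreement on 04.01.02: CTH met → 21% available; Valdor agreement on 04.01.02: RVC < 40%; preference 21% not lower than 12% → no reduction. → 12%.
Line B: food-processing → 04.02; electrically operated → 04.02.01; reconditioned → 04.02.01.01. Scheduled 27%. Westmoor agreement on 04.02: RVC ≥ 60% → 4% available; preferential 4%. → 4%.
Line C: food-processing → 04.02; electrically operated → 04.02.01; as parts → 04.02.01.02. Scheduled 28%. No special measure applies. → 28%.
Line D: food-processing → 04.02; pneumatic → 04.02.02; reconditioned → 04.02.02.02. Scheduled 8%. No special measure applies. → 8%.
Sum: 12% + 4% + 28% + 8% = 52%.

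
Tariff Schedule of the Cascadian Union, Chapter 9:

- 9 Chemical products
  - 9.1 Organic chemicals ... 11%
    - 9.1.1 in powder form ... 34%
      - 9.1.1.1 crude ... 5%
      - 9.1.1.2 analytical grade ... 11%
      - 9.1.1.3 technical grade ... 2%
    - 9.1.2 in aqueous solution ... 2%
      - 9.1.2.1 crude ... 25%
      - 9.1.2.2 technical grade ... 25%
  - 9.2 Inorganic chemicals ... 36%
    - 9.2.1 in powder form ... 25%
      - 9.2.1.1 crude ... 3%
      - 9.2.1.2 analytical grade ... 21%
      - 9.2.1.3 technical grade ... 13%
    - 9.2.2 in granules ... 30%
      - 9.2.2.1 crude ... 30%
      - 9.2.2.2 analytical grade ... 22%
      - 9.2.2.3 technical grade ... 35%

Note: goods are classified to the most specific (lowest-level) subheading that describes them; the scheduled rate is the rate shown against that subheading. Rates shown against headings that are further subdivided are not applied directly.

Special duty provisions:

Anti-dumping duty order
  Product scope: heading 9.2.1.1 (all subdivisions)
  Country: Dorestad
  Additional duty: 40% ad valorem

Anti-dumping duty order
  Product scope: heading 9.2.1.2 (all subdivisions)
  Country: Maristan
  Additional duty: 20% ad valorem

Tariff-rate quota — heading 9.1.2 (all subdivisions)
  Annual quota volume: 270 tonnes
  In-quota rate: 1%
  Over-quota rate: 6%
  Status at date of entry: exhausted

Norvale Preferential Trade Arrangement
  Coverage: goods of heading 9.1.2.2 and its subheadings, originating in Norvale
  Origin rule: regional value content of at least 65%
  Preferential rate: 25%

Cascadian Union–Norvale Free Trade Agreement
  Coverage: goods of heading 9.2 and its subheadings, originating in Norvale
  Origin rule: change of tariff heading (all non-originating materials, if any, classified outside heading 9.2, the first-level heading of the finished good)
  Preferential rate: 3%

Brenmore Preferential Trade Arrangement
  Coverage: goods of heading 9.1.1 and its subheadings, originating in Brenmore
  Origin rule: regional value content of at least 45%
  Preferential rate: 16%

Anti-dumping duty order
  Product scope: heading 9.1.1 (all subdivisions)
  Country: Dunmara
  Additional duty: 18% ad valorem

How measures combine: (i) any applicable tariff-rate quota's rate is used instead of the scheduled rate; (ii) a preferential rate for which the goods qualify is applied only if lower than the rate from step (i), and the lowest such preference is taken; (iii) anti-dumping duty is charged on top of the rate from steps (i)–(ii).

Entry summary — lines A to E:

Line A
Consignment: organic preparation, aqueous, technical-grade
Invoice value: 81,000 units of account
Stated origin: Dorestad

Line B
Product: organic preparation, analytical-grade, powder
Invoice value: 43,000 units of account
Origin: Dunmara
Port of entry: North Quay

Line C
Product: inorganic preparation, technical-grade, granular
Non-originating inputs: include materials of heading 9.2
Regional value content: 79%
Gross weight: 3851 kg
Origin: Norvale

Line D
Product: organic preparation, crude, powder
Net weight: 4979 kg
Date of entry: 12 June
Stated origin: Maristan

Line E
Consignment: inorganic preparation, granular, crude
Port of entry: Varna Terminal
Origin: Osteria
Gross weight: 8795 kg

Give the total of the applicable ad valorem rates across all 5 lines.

Line A: organic → 9.1; aqueous → 9.1.2; technical-grade → 9.1.2.2. Scheduled 25%. quota on 9.1.2 exhausted → over-quota 6%. → 6%.
Line B: organic → 9.1; powder → 9.1.1; analytical-grade → 9.1.1.2. Scheduled 11%. anti-dumping (Dunmara, 9.1.1): +18%; total 11% + 18% = 29%. → 29%.
Line C: inorganic → 9.2; granular → 9.2.2; technical-grade → 9.2.2.3. Scheduled 35%. Norvale agreement on 9.1.2.2: 9.2.2.3 not covered; Norvale agreement on 9.2: CTH not met. → 35%.
Line D: organic → 9.1; powder → 9.1.1; crude → 9.1.1.1. Scheduled 5%. No special measure applies. → 5%.
Line E: inorganic → 9.2; granular → 9.2.2; crude → 9.2.2.1. Scheduled 30%. No special measure applies. → 30%.
Sum: 6% + 29% + 35% + 5% + 30% = 105%.

105%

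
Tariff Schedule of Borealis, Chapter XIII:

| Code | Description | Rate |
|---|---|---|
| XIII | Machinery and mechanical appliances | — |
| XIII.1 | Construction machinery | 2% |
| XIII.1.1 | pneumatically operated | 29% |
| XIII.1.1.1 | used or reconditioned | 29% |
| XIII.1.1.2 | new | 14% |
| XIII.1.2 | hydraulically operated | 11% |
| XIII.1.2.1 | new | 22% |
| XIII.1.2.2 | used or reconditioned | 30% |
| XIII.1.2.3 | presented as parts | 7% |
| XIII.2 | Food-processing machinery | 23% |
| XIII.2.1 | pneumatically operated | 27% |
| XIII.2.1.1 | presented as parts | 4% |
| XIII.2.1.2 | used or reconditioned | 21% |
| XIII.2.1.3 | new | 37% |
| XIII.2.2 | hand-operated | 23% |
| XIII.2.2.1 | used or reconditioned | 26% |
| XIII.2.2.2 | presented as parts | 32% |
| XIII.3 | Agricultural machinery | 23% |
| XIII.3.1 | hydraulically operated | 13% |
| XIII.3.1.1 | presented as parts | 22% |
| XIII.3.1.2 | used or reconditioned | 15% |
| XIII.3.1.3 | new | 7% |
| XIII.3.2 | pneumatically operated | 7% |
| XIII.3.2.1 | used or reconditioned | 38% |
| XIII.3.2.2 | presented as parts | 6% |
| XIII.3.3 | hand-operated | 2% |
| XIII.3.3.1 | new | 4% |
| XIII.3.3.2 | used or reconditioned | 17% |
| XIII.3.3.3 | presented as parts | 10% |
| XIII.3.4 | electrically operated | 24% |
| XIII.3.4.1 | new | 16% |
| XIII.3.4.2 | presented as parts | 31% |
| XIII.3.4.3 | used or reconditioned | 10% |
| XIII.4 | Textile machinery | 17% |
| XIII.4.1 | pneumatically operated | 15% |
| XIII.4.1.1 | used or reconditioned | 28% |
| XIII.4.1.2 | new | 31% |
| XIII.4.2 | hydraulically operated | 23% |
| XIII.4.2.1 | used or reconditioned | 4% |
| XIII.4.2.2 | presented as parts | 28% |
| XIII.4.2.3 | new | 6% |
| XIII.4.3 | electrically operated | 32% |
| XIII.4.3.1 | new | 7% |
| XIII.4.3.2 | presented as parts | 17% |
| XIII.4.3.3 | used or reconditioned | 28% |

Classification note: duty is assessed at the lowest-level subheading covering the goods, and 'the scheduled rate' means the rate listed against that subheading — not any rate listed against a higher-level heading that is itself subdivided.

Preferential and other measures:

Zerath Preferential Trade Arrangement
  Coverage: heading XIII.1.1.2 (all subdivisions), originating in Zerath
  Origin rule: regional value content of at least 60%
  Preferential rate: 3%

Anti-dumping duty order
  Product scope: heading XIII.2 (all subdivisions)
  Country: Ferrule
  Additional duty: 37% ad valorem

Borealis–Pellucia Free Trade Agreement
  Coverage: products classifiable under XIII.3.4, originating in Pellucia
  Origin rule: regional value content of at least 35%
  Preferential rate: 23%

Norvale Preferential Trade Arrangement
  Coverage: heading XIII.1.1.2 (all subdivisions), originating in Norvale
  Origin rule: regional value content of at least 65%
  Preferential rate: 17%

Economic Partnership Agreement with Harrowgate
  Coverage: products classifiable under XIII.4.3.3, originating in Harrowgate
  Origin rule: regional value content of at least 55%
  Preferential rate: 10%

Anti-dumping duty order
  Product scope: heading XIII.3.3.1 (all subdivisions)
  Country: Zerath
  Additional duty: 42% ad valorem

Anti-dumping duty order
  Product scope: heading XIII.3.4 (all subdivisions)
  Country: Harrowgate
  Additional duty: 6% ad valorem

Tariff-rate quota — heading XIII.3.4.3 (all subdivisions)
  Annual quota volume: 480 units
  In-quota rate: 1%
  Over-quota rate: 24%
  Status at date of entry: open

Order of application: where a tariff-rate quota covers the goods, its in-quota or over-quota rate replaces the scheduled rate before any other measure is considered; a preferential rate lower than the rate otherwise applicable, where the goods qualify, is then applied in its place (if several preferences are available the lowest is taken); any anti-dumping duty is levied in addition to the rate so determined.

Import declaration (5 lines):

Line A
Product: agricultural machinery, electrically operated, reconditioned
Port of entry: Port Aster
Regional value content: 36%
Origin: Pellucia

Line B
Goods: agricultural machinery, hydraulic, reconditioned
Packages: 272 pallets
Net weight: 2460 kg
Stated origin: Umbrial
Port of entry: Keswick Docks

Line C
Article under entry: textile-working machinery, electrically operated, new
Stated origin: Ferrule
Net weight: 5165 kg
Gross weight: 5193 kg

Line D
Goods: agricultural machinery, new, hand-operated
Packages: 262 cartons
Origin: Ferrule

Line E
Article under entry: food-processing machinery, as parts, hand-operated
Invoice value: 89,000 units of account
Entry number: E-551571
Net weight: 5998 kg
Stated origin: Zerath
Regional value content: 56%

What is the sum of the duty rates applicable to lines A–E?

Line A: agricultural → XIII.3; electrically operated → XIII.3.4; reconditioned → XIII.3.4.3. Scheduled 10%. quota on XIII.3.4.3 open → in-quota 1%; Pellucia agreement on XIII.3.4: RVC ≥ 35% → 23% available; preference 23% not lower than 1% → no reduction. → 1%.
Line B: agricultural → XIII.3; hydraulic → XIII.3.1; reconditioned → XIII.3.1.2. Scheduled 15%. No special measure applies. → 15%.
Line C: textile-working → XIII.4; electrically operated → XIII.4.3; new → XIII.4.3.1. Scheduled 7%. No special measure applies. → 7%.
Line D: agricultural → XIII.3; hand-operated → XIII.3.3; new → XIII.3.3.1. Scheduled 4%. No special measure applies. → 4%.
Line E: food-processing → XIII.2; hand-operated → XIII.2.2; as parts → XIII.2.2.2. Scheduled 32%. Zerath agreement on XIII.1.1.2: XIII.2.2.2 not covered. → 32%.
Sum: 1% + 15% + 7% + 4% + 32% = 59%.

59%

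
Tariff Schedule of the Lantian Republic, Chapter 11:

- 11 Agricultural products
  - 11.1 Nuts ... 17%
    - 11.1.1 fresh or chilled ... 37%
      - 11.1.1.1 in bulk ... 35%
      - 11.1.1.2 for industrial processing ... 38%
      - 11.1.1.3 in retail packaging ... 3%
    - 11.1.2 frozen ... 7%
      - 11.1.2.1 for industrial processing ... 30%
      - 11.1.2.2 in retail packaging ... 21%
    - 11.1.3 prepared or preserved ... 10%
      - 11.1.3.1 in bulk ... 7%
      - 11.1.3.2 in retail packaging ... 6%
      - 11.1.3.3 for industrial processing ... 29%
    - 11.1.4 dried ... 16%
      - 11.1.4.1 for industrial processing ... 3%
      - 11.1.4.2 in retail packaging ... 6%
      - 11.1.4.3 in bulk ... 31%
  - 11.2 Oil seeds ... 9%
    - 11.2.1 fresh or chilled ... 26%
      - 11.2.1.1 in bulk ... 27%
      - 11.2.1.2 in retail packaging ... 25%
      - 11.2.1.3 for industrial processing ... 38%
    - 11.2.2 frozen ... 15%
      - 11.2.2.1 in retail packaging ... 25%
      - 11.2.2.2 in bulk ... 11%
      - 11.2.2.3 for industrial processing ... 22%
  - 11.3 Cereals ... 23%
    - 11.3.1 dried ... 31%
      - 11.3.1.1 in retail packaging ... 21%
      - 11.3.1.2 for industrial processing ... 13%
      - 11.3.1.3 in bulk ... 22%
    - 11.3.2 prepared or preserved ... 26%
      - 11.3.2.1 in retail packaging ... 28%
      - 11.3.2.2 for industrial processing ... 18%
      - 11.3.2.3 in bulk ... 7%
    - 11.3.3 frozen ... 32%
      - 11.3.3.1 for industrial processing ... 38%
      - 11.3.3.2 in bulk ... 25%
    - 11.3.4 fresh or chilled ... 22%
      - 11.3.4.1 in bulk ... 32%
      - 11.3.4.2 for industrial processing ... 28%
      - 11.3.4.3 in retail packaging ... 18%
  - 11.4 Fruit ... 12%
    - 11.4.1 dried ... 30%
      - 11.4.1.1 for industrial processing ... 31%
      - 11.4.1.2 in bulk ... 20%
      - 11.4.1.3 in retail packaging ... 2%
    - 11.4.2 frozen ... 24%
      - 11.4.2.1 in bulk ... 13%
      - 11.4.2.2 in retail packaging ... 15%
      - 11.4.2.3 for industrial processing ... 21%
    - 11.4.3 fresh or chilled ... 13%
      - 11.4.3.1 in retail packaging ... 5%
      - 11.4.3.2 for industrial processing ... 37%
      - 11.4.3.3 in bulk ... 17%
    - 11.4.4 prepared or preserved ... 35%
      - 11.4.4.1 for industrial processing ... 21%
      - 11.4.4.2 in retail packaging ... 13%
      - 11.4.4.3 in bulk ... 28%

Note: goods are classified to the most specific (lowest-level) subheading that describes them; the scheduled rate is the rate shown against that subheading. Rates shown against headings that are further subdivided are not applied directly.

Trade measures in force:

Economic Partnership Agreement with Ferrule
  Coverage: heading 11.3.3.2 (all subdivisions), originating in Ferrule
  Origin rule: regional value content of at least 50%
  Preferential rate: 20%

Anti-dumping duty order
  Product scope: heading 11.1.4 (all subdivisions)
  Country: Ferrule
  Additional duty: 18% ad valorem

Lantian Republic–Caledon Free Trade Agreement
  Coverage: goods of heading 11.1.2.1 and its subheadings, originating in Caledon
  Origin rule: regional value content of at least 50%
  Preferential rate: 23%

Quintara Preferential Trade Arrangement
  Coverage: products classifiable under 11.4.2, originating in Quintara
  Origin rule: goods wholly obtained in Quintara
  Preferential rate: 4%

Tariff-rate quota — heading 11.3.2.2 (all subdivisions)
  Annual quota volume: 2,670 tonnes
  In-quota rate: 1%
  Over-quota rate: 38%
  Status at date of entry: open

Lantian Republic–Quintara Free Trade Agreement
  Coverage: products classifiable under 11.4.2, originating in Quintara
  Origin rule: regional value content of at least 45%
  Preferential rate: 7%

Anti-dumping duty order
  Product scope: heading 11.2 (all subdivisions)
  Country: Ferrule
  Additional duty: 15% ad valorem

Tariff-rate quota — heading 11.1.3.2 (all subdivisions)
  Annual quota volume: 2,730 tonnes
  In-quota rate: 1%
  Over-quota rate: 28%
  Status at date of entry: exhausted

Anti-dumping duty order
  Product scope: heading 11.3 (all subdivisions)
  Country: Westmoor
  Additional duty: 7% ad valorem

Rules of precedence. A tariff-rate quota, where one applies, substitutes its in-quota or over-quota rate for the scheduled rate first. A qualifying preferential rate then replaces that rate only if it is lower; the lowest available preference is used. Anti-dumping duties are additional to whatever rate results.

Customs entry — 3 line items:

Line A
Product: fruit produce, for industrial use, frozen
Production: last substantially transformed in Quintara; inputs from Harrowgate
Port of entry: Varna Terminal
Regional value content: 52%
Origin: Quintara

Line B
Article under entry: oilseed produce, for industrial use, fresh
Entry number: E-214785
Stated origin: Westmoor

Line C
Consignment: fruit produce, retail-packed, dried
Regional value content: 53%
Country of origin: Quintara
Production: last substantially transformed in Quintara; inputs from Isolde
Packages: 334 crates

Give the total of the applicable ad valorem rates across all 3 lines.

47%

Line A: fruit → 11.4; frozen → 11.4.2; for industrial use → 11.4.2.3. Scheduled 21%. Quintara agreement on 11.4.2: not wholly obtained; Quintara agreement on 11.4.2: RVC ≥ 45% → 7% available; preferential 7%. → 7%.
Line B: oilseed → 11.2; fresh → 11.2.1; for industrial use → 11.2.1.3. Scheduled 38%. No special measure applies. → 38%.
Line C: fruit → 11.4; dried → 11.4.1; retail-packed → 11.4.1.3. Scheduled 2%. Quintara agreement on 11.4.2: 11.4.1.3 not covered; Quintara agreement on 11.4.2: 11.4.1.3 not covered. → 2%.
Sum: 7% + 38% + 2% = 47%.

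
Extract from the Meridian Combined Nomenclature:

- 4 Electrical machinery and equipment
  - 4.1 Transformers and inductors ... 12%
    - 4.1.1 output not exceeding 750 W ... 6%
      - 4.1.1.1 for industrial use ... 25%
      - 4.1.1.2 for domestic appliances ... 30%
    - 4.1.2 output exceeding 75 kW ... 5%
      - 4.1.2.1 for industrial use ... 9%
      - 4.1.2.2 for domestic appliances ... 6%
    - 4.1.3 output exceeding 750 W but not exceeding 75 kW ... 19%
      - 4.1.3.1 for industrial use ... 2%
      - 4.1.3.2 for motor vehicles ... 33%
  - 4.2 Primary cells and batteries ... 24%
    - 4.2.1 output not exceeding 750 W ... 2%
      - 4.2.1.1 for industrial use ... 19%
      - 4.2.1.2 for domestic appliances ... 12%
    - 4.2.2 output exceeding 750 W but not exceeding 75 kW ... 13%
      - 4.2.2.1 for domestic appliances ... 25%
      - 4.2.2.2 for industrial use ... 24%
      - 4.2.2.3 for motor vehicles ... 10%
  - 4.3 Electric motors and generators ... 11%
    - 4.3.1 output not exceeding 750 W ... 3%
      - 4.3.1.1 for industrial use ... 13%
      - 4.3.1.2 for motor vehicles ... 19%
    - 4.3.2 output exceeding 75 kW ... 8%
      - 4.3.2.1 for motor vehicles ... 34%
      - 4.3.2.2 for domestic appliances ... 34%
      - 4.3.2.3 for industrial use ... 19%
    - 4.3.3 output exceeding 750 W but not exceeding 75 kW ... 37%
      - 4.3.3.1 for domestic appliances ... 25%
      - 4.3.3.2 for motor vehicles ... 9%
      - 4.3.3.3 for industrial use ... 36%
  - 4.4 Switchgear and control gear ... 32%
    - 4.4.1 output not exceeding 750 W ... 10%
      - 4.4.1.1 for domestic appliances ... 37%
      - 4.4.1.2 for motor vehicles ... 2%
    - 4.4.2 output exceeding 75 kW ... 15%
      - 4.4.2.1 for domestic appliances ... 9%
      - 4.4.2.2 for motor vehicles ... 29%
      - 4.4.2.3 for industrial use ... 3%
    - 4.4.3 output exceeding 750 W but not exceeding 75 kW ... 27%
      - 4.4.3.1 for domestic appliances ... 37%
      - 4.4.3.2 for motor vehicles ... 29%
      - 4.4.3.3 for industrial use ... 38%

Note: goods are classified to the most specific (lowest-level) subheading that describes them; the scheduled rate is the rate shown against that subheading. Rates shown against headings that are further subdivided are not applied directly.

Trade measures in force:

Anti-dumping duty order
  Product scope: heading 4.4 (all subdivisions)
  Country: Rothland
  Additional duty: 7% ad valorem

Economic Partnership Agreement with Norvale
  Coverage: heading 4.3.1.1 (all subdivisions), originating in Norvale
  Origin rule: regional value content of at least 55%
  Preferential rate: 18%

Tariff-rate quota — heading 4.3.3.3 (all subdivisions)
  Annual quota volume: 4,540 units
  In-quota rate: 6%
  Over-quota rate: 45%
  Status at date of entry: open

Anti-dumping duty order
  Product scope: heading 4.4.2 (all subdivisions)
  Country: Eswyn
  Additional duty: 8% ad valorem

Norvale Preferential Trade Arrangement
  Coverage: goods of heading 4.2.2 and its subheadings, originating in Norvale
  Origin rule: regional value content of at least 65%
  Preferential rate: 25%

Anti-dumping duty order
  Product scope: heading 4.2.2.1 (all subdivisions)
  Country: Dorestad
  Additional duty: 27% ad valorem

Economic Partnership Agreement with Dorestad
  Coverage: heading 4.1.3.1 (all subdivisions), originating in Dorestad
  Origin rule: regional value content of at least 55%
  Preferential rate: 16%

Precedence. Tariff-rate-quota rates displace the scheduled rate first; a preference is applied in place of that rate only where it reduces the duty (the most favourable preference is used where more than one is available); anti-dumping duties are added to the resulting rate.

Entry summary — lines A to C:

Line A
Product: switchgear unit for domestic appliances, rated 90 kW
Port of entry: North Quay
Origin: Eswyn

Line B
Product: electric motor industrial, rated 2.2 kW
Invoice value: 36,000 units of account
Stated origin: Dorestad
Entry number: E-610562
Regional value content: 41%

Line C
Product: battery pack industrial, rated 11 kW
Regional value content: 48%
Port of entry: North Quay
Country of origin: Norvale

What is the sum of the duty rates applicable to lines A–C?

47%

Line A: switchgear unit → 4.4; rated 90 kW → 4.4.2; for domestic appliances → 4.4.2.1. Scheduled 9%. anti-dumping (Eswyn, 4.4.2): +8%; total 9% + 8% = 17%. → 17%.
Line B: electric motor → 4.3; rated 2.2 kW → 4.3.3; industrial → 4.3.3.3. Scheduled 36%. quota on 4.3.3.3 open → in-quota 6%; Dorestad agreement on 4.1.3.1: 4.3.3.3 not covered. → 6%.
Line C: battery pack → 4.2; rated 11 kW → 4.2.2; industrial → 4.2.2.2. Scheduled 24%. Norvale agreement on 4.3.1.1: 4.2.2.2 not covered; Norvale agreement on 4.2.2: RVC < 65%. → 24%.
Sum: 17% + 6% + 24% = 47%.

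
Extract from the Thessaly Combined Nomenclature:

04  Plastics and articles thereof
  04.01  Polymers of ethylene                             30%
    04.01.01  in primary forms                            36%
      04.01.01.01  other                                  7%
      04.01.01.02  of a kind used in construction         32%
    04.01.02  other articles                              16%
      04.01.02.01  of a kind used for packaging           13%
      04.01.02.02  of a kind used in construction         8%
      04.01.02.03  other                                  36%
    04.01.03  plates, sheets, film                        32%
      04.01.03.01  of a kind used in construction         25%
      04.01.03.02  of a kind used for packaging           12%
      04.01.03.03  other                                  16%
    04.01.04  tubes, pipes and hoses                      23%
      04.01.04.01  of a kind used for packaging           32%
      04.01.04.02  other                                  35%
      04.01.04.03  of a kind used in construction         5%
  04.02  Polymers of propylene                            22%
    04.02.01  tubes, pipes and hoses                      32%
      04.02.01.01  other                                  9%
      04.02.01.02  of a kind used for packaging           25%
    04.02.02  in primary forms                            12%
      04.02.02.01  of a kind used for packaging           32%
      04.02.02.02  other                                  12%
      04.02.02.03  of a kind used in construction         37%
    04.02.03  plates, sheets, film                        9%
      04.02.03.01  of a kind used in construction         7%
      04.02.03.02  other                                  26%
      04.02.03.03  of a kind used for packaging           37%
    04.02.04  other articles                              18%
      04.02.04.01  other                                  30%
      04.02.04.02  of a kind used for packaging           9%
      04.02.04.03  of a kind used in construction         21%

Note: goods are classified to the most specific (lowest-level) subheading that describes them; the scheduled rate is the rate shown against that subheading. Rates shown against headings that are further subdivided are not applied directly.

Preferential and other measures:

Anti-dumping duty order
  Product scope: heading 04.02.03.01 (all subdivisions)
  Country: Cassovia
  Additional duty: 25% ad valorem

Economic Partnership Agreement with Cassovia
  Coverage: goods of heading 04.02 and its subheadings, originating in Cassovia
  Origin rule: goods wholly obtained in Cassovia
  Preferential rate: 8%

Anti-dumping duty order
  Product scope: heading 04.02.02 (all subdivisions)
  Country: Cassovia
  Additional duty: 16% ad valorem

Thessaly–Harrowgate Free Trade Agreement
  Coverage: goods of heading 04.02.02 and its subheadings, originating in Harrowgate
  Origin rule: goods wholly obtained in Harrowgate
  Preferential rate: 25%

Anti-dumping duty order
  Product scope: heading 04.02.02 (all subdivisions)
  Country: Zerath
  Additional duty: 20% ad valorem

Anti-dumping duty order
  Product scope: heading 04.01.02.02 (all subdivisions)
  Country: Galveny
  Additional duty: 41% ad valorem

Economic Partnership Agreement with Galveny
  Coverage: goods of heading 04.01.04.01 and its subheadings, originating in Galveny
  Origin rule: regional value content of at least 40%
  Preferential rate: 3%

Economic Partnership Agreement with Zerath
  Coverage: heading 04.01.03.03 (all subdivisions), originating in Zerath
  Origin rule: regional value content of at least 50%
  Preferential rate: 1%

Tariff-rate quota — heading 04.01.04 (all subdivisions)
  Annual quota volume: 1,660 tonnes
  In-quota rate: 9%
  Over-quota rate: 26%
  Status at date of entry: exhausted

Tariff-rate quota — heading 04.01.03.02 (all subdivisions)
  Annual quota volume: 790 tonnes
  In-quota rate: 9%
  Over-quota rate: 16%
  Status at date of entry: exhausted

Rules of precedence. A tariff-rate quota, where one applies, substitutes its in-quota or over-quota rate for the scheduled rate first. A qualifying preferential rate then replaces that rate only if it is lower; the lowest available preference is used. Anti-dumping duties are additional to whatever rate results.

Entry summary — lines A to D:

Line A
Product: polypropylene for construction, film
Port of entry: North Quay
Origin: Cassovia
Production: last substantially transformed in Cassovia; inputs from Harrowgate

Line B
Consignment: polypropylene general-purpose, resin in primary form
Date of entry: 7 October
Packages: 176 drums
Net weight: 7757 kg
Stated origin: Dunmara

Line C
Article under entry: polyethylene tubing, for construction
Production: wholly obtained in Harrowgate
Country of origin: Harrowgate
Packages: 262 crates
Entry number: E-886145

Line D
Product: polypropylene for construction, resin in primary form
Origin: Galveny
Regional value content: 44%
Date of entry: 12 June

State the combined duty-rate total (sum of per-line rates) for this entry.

107%

Line A: polypropylene → 04.02; film → 04.02.03; for construction → 04.02.03.01. Scheduled 7%. Cassovia agreement on 04.02: not wholly obtained; anti-dumping (Cassovia, 04.02.03.01): +25%; total 7% + 25% = 32%. → 32%.
Line B: polypropylene → 04.02; resin in primary form → 04.02.02; general-purpose → 04.02.02.02. Scheduled 12%. No special measure applies. → 12%.
Line C: polyethylene → 04.01; tubing → 04.01.04; for construction → 04.01.04.03. Scheduled 5%. quota on 04.01.04 exhausted → over-quota 26%; Harrowgate agreement on 04.02.02: 04.01.04.03 not covered. → 26%.
Line D: polypropylene → 04.02; resin in primary form → 04.02.02; for construction → 04.02.02.03. Scheduled 37%. Galveny agreement on 04.01.04.01: 04.02.02.03 not covered. → 37%.
Sum: 32% + 12% + 26% + 37% = 107%.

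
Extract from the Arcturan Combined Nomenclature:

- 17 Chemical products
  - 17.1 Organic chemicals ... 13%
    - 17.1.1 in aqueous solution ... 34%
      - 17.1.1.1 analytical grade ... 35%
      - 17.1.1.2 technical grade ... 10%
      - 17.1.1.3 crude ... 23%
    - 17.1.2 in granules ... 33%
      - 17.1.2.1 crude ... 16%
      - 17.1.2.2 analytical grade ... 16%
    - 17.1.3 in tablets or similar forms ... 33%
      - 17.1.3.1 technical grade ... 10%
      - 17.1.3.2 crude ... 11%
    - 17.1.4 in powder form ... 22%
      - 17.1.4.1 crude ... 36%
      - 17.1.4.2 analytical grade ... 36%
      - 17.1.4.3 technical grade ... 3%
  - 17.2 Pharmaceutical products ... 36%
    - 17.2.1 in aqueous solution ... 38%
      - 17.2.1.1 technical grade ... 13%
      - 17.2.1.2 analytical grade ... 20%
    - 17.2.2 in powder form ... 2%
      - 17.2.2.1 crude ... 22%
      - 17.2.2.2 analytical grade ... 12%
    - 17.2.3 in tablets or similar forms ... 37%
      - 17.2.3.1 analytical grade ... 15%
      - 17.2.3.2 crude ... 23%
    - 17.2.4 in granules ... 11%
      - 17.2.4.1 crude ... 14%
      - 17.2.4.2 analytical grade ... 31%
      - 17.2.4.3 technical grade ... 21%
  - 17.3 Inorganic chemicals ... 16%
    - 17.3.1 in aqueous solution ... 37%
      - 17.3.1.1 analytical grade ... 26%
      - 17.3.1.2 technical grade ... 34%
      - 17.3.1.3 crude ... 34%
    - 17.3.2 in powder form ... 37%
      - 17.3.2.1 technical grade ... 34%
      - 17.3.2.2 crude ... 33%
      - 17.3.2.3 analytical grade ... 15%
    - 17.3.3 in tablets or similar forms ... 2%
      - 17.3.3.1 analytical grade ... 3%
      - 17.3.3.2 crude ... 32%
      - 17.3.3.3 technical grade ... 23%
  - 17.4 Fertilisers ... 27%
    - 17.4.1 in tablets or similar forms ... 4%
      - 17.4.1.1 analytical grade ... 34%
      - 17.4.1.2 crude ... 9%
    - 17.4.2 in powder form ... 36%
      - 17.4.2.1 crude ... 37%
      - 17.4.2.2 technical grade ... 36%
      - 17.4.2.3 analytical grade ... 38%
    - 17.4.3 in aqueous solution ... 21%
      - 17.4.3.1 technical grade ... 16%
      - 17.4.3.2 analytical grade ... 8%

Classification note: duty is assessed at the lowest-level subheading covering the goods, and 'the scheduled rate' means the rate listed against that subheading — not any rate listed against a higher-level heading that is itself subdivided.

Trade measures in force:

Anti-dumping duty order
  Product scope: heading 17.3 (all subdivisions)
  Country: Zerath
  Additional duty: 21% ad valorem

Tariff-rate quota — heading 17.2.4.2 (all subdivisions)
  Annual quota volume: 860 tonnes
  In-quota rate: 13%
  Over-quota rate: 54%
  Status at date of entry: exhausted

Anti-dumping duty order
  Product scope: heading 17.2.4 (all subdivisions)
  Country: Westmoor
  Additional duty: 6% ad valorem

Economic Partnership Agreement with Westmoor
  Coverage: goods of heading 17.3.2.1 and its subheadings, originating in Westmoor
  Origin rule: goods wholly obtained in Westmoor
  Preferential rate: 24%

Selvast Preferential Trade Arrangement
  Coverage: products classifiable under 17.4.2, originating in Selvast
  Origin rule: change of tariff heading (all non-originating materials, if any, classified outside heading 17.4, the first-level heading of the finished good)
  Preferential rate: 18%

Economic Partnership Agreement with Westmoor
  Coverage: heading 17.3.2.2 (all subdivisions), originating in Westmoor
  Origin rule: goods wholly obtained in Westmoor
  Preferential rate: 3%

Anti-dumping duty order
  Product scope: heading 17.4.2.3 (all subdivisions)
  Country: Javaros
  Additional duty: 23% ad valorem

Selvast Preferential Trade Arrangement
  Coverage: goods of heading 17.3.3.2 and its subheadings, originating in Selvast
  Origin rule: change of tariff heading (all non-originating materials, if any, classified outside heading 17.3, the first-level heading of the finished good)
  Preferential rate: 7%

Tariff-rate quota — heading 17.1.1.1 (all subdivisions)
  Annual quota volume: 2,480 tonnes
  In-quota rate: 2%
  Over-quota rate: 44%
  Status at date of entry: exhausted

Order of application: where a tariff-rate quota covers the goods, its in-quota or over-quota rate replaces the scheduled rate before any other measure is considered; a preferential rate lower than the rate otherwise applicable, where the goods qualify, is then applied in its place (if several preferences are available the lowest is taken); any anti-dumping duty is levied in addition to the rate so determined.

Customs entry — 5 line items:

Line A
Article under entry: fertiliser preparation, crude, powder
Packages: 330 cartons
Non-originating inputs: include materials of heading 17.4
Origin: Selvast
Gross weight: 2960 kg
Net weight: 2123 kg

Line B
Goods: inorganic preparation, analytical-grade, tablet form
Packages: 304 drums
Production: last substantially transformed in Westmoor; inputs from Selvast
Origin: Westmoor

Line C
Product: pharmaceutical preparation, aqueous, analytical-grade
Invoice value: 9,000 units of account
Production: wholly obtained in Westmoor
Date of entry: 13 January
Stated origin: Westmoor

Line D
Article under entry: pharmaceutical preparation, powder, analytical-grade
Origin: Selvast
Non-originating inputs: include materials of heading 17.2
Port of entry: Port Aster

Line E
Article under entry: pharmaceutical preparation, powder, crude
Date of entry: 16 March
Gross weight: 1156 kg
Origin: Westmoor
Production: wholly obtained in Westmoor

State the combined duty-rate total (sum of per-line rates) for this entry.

Line A: fertiliser → 17.4; powder → 17.4.2; crude → 17.4.2.1. Scheduled 37%. Selvast agreement on 17.4.2: CTH not met; Selvast agreement on 17.3.3.2: 17.4.2.1 not covered. → 37%.
Line B: inorganic → 17.3; tablet form → 17.3.3; analytical-grade → 17.3.3.1. Scheduled 3%. Westmoor agreement on 17.3.2.1: 17.3.3.1 not covered; Westmoor agreement on 17.3.2.2: 17.3.3.1 not covered. → 3%.
Line C: pharmaceutical → 17.2; aqueous → 17.2.1; analytical-grade → 17.2.1.2. Scheduled 20%. Westmoor agreement on 17.3.2.1: 17.2.1.2 not covered; Westmoor agreement on 17.3.2.2: 17.2.1.2 not covered. → 20%.
Line D: pharmaceutical → 17.2; powder → 17.2.2; analytical-grade → 17.2.2.2. Scheduled 12%. Selvast agreement on 17.4.2: 17.2.2.2 not covered; Selvast agreement on 17.3.3.2: 17.2.2.2 not covered. → 12%.
Line E: pharmaceutical → 17.2; powder → 17.2.2; crude → 17.2.2.1. Scheduled 22%. Westmoor agreement on 17.3.2.1: 17.2.2.1 not covered; Westmoor agreement on 17.3.2.2: 17.2.2.1 not covered. → 22%.
Sum: 37% + 3% + 20% + 12% + 22% = 94%.

94%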